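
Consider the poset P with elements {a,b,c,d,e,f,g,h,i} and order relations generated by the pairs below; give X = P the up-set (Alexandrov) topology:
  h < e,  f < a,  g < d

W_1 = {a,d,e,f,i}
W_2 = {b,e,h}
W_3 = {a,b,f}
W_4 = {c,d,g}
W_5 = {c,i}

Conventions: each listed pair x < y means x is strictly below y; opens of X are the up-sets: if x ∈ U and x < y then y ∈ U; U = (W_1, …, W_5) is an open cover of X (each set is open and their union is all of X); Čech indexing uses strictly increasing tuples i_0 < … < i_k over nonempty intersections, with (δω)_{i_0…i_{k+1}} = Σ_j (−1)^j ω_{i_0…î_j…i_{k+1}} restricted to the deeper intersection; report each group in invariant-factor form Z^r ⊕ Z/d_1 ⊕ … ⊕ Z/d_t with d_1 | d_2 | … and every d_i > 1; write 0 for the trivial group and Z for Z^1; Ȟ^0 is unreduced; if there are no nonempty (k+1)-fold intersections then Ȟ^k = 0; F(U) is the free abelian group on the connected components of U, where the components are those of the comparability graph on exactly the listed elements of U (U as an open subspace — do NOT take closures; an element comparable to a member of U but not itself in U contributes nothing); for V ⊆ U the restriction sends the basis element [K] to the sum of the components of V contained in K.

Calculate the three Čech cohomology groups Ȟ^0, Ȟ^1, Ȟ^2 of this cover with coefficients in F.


nerve of the cover:
  W12={e} W13={a,f} W14={d} W15={i} W23={b} W45={c}
components per intersection:
  W1: {a,f} {d} {e} {i}
  W2: {b} {e,h}
  W3: {a,f} {b}
  W4: {c} {d,g}
  W5: {c} {i}
  W12: {e}
  W13: {a,f}
  W14: {d}
  W15: {i}
  W23: {b}
  W45: {c}
C dims 12,6; δ0: rk 6, SNF 1^6
Ȟ^0 = (12 − 6) − 0 = 6, so Ȟ^0 ≅ Z^6
Ȟ^1 = (6 − 0) − 6 = 0, so Ȟ^1 ≅ 0
Ȟ^2 = (0 − 0) − 0 = 0, so Ȟ^2 ≅ 0

Ȟ^0 = Z^6; Ȟ^1 = 0; Ȟ^2 = 0


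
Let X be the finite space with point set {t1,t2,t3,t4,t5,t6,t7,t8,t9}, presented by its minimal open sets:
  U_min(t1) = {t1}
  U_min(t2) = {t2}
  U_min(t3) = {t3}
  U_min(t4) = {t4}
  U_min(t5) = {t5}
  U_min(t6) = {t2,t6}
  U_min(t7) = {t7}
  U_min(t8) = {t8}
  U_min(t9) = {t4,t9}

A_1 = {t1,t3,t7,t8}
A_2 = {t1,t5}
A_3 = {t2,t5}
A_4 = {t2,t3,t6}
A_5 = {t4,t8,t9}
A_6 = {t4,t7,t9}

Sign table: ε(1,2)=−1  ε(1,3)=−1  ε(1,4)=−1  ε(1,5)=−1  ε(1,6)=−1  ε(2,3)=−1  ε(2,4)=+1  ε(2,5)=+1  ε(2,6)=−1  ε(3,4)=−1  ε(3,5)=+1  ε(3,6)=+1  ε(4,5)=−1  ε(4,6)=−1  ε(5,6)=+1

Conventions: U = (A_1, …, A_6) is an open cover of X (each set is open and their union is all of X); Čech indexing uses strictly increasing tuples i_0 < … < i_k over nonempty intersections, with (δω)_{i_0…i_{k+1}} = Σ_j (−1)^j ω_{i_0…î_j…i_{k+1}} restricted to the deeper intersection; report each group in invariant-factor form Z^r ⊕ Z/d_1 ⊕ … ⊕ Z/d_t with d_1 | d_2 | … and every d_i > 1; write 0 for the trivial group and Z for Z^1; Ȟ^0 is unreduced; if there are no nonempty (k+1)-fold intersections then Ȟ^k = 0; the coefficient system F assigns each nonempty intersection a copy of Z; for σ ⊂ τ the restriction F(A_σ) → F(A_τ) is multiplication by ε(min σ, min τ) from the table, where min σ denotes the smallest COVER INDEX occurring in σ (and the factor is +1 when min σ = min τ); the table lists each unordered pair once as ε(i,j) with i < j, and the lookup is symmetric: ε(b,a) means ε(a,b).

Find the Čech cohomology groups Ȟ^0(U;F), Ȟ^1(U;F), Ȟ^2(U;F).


Ȟ^0 = Z,  Ȟ^1 = Z^2,  Ȟ^2 = 0

cover nerve:
  A12={t1} A14={t3} A15={t8} A16={t7} A23={t5} A34={t2} A56={t4,t9}
C dims 6,7; δ0: rk 5, SNF 1^5
Ȟ^0: (6−5)−0=1 ⇒ Z
Ȟ^1: (7−0)−5=2 ⇒ Z^2
Ȟ^2: (0−0)−0=0 ⇒ 0


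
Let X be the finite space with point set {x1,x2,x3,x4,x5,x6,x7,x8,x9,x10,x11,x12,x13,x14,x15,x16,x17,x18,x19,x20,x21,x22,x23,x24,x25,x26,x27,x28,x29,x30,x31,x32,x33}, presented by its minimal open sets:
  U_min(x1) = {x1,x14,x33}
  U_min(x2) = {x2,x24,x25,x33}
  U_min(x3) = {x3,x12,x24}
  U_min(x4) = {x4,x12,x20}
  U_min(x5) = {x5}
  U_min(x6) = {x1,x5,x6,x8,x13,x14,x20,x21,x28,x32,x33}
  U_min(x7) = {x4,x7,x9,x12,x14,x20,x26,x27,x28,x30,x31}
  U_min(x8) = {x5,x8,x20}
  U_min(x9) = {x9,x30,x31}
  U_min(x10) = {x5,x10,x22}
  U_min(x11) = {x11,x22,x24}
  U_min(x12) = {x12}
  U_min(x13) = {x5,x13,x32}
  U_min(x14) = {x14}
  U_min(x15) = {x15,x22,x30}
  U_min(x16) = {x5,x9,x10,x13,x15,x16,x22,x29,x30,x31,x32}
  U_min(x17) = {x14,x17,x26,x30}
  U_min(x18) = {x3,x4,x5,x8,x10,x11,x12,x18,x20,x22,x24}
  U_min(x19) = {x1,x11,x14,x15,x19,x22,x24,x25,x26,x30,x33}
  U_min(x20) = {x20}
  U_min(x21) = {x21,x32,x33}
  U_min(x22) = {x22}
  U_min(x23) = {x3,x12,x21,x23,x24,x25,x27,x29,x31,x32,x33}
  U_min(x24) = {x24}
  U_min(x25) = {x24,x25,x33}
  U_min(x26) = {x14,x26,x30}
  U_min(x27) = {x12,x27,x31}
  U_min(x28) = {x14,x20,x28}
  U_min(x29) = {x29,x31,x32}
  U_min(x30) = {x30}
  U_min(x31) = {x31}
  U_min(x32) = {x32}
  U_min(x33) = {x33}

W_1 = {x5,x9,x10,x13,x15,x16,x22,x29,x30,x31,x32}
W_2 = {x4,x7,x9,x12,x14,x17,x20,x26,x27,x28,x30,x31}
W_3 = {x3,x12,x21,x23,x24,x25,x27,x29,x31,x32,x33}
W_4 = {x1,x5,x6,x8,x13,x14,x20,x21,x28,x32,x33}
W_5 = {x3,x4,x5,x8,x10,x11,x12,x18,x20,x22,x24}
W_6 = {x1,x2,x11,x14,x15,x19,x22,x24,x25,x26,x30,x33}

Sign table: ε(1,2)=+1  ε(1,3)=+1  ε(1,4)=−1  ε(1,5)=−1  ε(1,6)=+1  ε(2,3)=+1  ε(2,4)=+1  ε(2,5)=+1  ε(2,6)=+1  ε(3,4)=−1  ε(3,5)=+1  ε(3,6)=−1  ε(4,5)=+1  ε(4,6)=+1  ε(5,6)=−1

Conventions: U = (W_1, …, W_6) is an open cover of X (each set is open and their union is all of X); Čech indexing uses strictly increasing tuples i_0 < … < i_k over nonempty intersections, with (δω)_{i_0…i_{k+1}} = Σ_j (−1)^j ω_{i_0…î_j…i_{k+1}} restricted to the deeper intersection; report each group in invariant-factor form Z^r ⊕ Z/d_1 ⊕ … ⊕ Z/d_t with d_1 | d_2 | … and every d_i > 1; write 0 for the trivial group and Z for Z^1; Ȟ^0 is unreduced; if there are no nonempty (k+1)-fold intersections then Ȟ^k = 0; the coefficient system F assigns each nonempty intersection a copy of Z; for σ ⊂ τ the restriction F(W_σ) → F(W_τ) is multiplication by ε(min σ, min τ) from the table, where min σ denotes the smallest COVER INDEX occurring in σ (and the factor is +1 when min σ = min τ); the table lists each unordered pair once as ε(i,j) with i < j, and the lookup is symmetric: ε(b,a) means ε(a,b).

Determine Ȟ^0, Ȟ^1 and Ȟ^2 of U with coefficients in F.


nerve simplices:
  W12={x9,x30,x31} W13={x29,x31,x32} W14={x5,x13,x32} W15={x5,x10,x22} W16={x15,x22,x30} W23={x12,x27,x31} W24={x14,x20,x28} W25={x4,x12,x20} W26={x14,x26,x30} W34={x21,x32,x33} W35={x3,x12,x24} W36={x24,x25,x33} W45={x5,x8,x20} W46={x1,x14,x33} W56={x11,x22,x24}
  W123={x31} W126={x30} W134={x32} W145={x5} W156={x22} W235={x12} W245={x20} W246={x14} W346={x33} W356={x24}
C dims 6,15,10; δ0: rk 6, SNF 1^5·2; δ1: rk 9, SNF 1^9
degree 0: 6−6−0 = 0 → Ȟ^0 ≅ 0
degree 1: 15−9−6 = 0 plus torsion [2] → Ȟ^1 ≅ Z/2
degree 2: 10−0−9 = 1 → Ȟ^2 ≅ Z

Ȟ^0 ≅ 0,  Ȟ^1 ≅ Z/2,  Ȟ^2 ≅ Z


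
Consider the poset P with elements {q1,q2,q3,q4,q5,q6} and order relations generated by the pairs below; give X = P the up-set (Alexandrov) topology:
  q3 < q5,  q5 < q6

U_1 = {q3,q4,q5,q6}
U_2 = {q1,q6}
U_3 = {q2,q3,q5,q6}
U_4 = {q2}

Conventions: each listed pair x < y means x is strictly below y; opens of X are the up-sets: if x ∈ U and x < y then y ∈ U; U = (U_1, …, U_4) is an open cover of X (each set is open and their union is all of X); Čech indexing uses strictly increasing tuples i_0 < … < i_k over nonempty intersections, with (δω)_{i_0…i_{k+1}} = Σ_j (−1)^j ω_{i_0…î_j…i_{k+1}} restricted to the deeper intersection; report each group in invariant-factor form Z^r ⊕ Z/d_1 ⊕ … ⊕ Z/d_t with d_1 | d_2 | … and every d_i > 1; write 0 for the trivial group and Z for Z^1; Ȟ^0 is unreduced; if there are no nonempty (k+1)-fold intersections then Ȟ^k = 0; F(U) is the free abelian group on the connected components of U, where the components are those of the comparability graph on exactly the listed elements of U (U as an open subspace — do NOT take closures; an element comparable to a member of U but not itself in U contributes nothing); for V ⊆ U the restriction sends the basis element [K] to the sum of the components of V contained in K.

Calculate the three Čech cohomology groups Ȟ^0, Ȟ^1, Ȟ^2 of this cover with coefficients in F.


Ȟ^0 ≅ Z^4, Ȟ^1 ≅ 0, Ȟ^2 ≅ 0

intersection data:
  U12={q6} U13={q3,q5,q6} U23={q6} U34={q2}
  U123={q6}
components per intersection:
  U1: {q3,q5,q6} {q4}
  U2: {q1} {q6}
  U3: {q2} {q3,q5,q6}
  U4: {q2}
  U12: {q6}
  U13: {q3,q5,q6}
  U23: {q6}
  U34: {q2}
  U123: {q6}
C dims 7,4,1; δ0: rk 3, SNF 1^3; δ1: rk 1, SNF 1^1
Ȟ^0 = (7 − 3) − 0 = 4, so Ȟ^0 ≅ Z^4
Ȟ^1 = (4 − 1) − 3 = 0, so Ȟ^1 ≅ 0
Ȟ^2 = (1 − 0) − 1 = 0, so Ȟ^2 ≅ 0


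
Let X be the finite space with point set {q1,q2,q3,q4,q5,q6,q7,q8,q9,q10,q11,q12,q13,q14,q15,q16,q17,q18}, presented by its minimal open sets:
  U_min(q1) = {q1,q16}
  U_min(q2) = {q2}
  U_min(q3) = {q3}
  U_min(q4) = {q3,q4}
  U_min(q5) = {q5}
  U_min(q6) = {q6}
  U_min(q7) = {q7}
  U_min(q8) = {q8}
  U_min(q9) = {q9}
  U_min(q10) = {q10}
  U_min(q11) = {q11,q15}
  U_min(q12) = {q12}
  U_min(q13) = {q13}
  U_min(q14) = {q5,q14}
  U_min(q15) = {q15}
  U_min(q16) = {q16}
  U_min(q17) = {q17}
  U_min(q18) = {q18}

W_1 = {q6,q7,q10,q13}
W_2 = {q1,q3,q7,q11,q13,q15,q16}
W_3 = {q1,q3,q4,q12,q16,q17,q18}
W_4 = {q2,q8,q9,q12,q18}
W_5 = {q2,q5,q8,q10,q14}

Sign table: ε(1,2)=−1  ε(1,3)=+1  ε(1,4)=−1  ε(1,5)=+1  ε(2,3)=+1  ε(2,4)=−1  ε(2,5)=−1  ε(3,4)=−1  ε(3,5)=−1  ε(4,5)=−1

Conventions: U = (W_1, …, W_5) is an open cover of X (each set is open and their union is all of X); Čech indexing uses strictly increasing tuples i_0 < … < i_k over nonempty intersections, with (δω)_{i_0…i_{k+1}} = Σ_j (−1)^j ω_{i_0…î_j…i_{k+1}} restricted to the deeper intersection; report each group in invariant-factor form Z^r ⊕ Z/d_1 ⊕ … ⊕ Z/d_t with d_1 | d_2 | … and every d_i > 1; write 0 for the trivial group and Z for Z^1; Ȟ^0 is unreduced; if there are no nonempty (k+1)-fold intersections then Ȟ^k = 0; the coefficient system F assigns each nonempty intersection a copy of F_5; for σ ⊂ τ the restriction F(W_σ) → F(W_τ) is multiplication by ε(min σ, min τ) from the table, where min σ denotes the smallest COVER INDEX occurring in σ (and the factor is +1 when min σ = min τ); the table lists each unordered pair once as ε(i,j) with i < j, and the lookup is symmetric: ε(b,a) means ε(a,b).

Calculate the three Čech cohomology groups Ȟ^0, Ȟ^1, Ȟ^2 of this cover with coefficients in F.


Ȟ^0 ≅ 0,  Ȟ^1 ≅ 0,  Ȟ^2 ≅ 0

nonempty intersections:
  W12={q7,q13} W15={q10} W23={q1,q3,q16} W34={q12,q18} W45={q2,q8}
C dims 5,5; δ0: rk_F5 5
Ȟ^0: (5−5)−0=0 ⇒ 0
Ȟ^1: (5−0)−5=0 ⇒ 0
Ȟ^2: (0−0)−0=0 ⇒ 0


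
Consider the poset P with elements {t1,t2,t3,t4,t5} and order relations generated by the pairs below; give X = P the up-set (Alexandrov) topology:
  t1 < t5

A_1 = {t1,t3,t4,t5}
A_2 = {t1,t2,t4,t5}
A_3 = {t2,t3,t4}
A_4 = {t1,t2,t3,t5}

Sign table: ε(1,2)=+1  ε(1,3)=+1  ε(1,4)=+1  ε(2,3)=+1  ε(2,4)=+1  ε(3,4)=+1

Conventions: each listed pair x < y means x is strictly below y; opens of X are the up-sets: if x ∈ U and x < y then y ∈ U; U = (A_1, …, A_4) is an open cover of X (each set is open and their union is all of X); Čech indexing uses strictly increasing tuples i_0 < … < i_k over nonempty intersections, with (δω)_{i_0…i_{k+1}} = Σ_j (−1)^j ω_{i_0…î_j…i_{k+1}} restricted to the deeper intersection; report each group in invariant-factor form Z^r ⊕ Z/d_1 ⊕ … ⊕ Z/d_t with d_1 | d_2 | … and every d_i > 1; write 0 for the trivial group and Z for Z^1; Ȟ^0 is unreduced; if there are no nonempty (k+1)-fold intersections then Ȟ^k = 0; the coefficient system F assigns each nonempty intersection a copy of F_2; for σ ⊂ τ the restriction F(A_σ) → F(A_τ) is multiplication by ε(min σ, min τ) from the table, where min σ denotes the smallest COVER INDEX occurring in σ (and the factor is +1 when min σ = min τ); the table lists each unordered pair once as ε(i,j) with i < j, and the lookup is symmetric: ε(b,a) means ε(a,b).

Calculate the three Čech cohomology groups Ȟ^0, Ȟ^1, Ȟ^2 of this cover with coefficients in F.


nerve of the cover:
  A12={t1,t4,t5} A13={t3,t4} A14={t1,t3,t5} A23={t2,t4} A24={t1,t2,t5} A34={t2,t3}
  A123={t4} A124={t1,t5} A134={t3} A234={t2}
C dims 4,6,4; δ0: rk_F2 3; δ1: rk_F2 3
Ȟ^0 = (4 − 3) − 0 = 1, so Ȟ^0 ≅ Z/2
Ȟ^1 = (6 − 3) − 3 = 0, so Ȟ^1 ≅ 0
Ȟ^2 = (4 − 0) − 3 = 1, so Ȟ^2 ≅ Z/2

Ȟ^0 ≅ Z/2, Ȟ^1 ≅ 0 and Ȟ^2 ≅ Z/2


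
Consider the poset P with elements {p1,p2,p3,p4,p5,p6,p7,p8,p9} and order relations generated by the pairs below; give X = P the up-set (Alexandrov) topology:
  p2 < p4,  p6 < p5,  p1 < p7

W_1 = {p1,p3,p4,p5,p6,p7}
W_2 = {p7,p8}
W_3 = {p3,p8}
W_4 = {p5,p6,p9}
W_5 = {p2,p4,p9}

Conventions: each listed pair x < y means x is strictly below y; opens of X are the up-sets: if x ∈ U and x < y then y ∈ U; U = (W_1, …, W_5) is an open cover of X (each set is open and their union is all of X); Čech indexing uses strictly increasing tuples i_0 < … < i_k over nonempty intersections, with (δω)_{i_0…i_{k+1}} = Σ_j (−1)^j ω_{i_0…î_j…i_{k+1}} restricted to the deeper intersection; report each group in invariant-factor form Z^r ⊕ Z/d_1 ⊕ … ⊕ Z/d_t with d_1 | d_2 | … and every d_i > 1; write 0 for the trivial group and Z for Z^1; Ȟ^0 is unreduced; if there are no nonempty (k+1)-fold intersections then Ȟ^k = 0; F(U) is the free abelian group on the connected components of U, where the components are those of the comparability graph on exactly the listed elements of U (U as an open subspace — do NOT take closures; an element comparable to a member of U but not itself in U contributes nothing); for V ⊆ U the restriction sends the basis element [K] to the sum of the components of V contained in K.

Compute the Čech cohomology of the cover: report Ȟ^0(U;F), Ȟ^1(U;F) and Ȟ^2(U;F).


nerve simplices:
  W12={p7} W13={p3} W14={p5,p6} W15={p4} W23={p8} W45={p9}
components per intersection:
  W1: {p1,p7} {p3} {p4} {p5,p6}
  W2: {p7} {p8}
  W3: {p3} {p8}
  W4: {p5,p6} {p9}
  W5: {p2,p4} {p9}
  W12: {p7}
  W13: {p3}
  W14: {p5,p6}
  W15: {p4}
  W23: {p8}
  W45: {p9}
C dims 12,6; δ0: rk 6, SNF 1^6
degree 0: 12−6−0 = 6 → Ȟ^0 ≅ Z^6
degree 1: 6−0−6 = 0 → Ȟ^1 ≅ 0
degree 2: 0−0−0 = 0 → Ȟ^2 ≅ 0

Ȟ^0 ≅ Z^6; Ȟ^1 ≅ 0; Ȟ^2 ≅ 0


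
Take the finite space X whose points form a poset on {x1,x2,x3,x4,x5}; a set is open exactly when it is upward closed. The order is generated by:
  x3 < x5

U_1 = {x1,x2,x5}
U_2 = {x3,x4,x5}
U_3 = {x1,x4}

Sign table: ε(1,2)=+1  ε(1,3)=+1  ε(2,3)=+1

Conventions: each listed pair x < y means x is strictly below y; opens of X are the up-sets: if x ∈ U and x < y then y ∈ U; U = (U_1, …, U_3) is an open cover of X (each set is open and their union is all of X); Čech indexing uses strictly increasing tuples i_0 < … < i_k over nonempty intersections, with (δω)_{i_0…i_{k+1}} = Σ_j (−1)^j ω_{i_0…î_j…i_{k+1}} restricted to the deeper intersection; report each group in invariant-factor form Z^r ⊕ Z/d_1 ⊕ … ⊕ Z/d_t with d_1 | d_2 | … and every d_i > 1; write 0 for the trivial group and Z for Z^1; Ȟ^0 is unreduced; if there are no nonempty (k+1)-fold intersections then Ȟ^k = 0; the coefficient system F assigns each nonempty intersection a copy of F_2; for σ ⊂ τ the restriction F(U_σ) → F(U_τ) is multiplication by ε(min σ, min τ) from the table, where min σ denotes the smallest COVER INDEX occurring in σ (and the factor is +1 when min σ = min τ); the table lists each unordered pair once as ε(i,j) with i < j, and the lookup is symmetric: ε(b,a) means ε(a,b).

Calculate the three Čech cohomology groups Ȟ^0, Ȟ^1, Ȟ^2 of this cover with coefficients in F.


Ȟ^0 = Z/2,  Ȟ^1 = Z/2,  Ȟ^2 = 0

nerve simplices:
  U12={x5} U13={x1} U23={x4}
C dims 3,3; δ0: rk_F2 2
degree 0: 3−2−0 = 1 → Ȟ^0 ≅ Z/2
degree 1: 3−0−2 = 1 → Ȟ^1 ≅ Z/2
degree 2: 0−0−0 = 0 → Ȟ^2 ≅ 0


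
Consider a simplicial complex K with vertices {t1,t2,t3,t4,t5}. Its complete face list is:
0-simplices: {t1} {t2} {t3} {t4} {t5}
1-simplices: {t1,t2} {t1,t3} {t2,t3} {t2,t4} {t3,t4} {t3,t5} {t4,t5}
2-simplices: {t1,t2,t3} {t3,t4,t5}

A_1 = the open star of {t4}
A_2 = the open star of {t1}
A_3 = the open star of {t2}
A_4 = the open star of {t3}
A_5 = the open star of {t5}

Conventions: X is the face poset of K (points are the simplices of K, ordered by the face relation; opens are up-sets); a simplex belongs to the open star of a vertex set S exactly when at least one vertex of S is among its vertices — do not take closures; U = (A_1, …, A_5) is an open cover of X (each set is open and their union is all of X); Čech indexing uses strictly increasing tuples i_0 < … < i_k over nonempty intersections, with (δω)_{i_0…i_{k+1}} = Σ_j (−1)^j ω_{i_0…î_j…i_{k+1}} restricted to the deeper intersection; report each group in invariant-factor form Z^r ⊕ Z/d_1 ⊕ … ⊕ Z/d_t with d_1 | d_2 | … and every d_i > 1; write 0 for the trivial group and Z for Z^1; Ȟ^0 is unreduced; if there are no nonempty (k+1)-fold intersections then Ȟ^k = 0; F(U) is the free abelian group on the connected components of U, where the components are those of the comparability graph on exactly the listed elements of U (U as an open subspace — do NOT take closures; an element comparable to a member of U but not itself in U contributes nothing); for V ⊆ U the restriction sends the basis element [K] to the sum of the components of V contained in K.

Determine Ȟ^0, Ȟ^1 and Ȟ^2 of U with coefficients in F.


nerve of the cover:
  A1={{t4},{t2,t4},{t3,t4},{t4,t5},{t3,t4,t5}} A2={{t1},{t1,t2},{t1,t3},{t1,t2,t3}} A3={{t2},{t1,t2},{t2,t3},{t2,t4},{t1,t2,t3}} A4={{t3},{t1,t3},{t2,t3},{t3,t4},{t3,t5},{t1,t2,t3},{t3,t4,t5}} A5={{t5},{t3,t5},{t4,t5},{t3,t4,t5}}
  A13={{t2,t4}} A14={{t3,t4},{t3,t4,t5}} A15={{t4,t5},{t3,t4,t5}} A23={{t1,t2},{t1,t2,t3}} A24={{t1,t3},{t1,t2,t3}} A34={{t2,t3},{t1,t2,t3}} A45={{t3,t5},{t3,t4,t5}}
  A145={{t3,t4,t5}} A234={{t1,t2,t3}}
components per intersection:
  A1: {{t4},{t2,t4},{t3,t4},{t4,t5},{t3,t4,t5}}
  A2: {{t1},{t1,t2},{t1,t3},{t1,t2,t3}}
  A3: {{t2},{t1,t2},{t2,t3},{t2,t4},{t1,t2,t3}}
  A4: {{t3},{t1,t3},{t2,t3},{t3,t4},{t3,t5},{t1,t2,t3},{t3,t4,t5}}
  A5: {{t5},{t3,t5},{t4,t5},{t3,t4,t5}}
  A13: {{t2,t4}}
  A14: {{t3,t4},{t3,t4,t5}}
  A15: {{t4,t5},{t3,t4,t5}}
  A23: {{t1,t2},{t1,t2,t3}}
  A24: {{t1,t3},{t1,t2,t3}}
  A34: {{t2,t3},{t1,t2,t3}}
  A45: {{t3,t5},{t3,t4,t5}}
  A145: {{t3,t4,t5}}
  A234: {{t1,t2,t3}}
C dims 5,7,2; δ0: rk 4, SNF 1^4; δ1: rk 2, SNF 1^2
Ȟ^0 = (5 − 4) − 0 = 1, so Ȟ^0 ≅ Z
Ȟ^1 = (7 − 2) − 4 = 1, so Ȟ^1 ≅ Z
Ȟ^2 = (2 − 0) − 2 = 0, so Ȟ^2 ≅ 0

Ȟ^0 ≅ Z,  Ȟ^1 ≅ Z,  Ȟ^2 ≅ 0


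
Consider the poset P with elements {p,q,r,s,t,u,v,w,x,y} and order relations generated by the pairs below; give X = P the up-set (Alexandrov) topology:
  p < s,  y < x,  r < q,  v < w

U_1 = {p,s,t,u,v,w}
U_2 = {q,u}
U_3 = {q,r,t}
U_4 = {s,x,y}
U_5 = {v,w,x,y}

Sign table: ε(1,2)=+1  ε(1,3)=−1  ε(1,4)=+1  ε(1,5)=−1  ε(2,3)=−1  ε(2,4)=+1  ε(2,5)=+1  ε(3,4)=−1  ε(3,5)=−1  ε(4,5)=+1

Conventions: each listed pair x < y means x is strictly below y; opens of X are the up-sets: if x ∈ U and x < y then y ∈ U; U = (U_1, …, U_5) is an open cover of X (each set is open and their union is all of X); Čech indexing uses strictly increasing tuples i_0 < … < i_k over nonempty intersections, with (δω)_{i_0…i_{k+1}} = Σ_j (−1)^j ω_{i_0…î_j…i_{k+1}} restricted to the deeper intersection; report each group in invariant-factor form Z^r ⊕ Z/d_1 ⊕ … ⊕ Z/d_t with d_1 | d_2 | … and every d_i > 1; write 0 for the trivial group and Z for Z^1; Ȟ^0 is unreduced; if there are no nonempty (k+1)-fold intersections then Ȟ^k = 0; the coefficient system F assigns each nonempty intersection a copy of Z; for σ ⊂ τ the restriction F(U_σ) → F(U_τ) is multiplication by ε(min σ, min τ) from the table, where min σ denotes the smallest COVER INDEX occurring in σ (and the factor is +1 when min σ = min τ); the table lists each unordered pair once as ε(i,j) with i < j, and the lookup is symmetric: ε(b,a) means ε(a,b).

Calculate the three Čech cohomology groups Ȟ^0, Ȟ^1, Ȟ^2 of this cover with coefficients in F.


nerve simplices:
  U12={u} U13={t} U14={s} U15={v,w} U23={q} U45={x,y}
C dims 5,6; δ0: rk 5, SNF 1^4·2
degree 0: 5−5−0 = 0 → Ȟ^0 ≅ 0
degree 1: 6−0−5 = 1 plus torsion [2] → Ȟ^1 ≅ Z ⊕ Z/2
degree 2: 0−0−0 = 0 → Ȟ^2 ≅ 0

Ȟ^0(U;F) ≅ 0,  Ȟ^1(U;F) ≅ Z ⊕ Z/2,  Ȟ^2(U;F) ≅ 0


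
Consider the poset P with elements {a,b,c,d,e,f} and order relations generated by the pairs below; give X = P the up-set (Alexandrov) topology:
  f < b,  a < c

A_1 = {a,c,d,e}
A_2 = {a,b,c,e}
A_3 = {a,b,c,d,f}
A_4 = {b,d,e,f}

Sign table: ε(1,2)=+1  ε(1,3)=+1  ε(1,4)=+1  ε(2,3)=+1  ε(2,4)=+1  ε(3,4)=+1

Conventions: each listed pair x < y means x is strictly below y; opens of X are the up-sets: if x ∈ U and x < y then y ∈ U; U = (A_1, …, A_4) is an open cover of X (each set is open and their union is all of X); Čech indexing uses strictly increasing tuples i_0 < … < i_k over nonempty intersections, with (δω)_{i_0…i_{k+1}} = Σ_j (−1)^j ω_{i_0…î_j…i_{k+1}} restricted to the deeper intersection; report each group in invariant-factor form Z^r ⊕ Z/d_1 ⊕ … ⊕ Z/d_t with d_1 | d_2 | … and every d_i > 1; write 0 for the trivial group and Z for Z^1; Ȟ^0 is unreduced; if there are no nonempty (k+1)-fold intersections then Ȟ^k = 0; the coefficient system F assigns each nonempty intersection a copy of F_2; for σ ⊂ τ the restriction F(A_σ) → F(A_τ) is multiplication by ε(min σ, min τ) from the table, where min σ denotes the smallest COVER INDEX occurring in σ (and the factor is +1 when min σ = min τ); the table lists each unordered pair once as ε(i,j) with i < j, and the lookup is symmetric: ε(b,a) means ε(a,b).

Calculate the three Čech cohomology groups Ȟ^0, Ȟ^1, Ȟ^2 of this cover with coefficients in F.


nonempty intersections:
  A12={a,c,e} A13={a,c,d} A14={d,e} A23={a,b,c} A24={b,e} A34={b,d,f}
  A123={a,c} A124={e} A134={d} A234={b}
C dims 4,6,4; δ0: rk_F2 3; δ1: rk_F2 3
Ȟ^0: (4−3)−0=1 ⇒ Z/2
Ȟ^1: (6−3)−3=0 ⇒ 0
Ȟ^2: (4−0)−3=1 ⇒ Z/2

Ȟ^0 ≅ Z/2,  Ȟ^1 ≅ 0,  Ȟ^2 ≅ Z/2


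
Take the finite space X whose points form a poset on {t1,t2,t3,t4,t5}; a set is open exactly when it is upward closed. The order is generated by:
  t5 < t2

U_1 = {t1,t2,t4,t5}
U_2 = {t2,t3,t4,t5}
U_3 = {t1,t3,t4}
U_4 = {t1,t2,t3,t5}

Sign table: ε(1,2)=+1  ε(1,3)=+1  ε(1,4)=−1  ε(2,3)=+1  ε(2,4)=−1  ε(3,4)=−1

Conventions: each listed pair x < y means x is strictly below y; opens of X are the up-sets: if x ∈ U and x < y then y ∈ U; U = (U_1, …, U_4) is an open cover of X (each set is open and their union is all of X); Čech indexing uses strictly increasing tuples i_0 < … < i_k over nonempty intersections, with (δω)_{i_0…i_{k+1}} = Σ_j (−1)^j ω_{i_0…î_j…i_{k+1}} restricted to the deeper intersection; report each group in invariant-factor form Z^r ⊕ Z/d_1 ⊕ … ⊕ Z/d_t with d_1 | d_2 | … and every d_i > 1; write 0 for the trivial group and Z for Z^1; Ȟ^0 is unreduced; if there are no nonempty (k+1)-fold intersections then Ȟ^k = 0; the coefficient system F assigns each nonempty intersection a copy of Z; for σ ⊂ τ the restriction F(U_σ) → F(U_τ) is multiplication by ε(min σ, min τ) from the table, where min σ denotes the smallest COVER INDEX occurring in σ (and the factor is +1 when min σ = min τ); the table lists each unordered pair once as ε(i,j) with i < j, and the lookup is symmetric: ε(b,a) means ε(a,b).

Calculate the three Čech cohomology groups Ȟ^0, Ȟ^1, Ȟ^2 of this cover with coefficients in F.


Ȟ^0 ≅ Z, Ȟ^1 ≅ 0 and Ȟ^2 ≅ Z

cover nerve:
  U12={t2,t4,t5} U13={t1,t4} U14={t1,t2,t5} U23={t3,t4} U24={t2,t3,t5} U34={t1,t3}
  U123={t4} U124={t2,t5} U134={t1} U234={t3}
C dims 4,6,4; δ0: rk 3, SNF 1^3; δ1: rk 3, SNF 1^3
Ȟ^0: (4−3)−0=1 ⇒ Z
Ȟ^1: (6−3)−3=0 ⇒ 0
Ȟ^2: (4−0)−3=1 ⇒ Z


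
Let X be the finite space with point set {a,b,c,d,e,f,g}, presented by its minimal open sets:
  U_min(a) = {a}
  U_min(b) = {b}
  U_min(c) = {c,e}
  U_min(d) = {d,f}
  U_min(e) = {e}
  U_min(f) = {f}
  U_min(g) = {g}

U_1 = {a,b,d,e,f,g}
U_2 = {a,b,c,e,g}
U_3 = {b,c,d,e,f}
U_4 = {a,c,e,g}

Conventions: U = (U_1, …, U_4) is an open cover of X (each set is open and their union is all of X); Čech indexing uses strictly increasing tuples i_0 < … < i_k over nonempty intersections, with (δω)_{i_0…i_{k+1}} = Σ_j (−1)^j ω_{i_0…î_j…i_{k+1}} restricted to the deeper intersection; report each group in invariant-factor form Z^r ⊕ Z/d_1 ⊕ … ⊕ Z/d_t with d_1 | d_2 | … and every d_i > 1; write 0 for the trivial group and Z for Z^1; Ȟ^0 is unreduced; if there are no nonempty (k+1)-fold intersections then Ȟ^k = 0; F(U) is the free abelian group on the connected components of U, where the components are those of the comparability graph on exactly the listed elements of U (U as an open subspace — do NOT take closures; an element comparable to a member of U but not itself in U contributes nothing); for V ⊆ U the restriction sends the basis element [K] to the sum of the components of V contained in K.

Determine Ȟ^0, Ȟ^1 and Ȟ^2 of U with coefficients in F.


cover nerve:
  U12={a,b,e,g} U13={b,d,e,f} U14={a,e,g} U23={b,c,e} U24={a,c,e,g} U34={c,e}
  U123={b,e} U124={a,e,g} U134={e} U234={c,e}
  U1234={e}
components per intersection:
  U1: {a} {b} {d,f} {e} {g}
  U2: {a} {b} {c,e} {g}
  U3: {b} {c,e} {d,f}
  U4: {a} {c,e} {g}
  U12: {a} {b} {e} {g}
  U13: {b} {d,f} {e}
  U14: {a} {e} {g}
  U23: {b} {c,e}
  U24: {a} {c,e} {g}
  U34: {c,e}
  U123: {b} {e}
  U124: {a} {e} {g}
  U134: {e}
  U234: {c,e}
  U1234: {e}
C dims 15,16,7,1; δ0: rk 10, SNF 1^10; δ1: rk 6, SNF 1^6; δ2: rk 1, SNF 1^1
Ȟ^0: (15−10)−0=5 ⇒ Z^5
Ȟ^1: (16−6)−10=0 ⇒ 0
Ȟ^2: (7−1)−6=0 ⇒ 0

Ȟ^0 ≅ Z^5, Ȟ^1 ≅ 0 and Ȟ^2 ≅ 0


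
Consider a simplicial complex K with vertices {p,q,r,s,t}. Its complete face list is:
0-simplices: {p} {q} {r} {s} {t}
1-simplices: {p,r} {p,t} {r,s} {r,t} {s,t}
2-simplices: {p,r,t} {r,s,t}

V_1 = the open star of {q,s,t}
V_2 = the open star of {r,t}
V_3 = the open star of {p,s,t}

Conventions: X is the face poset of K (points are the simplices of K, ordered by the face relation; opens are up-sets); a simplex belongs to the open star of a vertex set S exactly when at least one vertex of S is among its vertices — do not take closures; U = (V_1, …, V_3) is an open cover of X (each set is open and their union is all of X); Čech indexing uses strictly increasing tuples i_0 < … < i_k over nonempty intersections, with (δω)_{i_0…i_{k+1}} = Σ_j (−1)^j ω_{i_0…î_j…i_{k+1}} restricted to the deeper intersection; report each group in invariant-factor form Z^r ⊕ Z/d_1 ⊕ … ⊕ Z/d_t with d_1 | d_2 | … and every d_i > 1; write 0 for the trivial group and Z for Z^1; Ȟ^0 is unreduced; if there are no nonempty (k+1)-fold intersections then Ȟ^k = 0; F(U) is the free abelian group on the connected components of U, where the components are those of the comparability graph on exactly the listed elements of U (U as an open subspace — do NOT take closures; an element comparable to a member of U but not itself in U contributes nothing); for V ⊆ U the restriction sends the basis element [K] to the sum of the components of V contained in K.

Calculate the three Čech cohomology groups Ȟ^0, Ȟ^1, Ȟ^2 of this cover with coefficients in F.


nonempty overlaps:
  V1={{q},{s},{t},{p,t},{r,s},{r,t},{s,t},{p,r,t},{r,s,t}} V2={{r},{t},{p,r},{p,t},{r,s},{r,t},{s,t},{p,r,t},{r,s,t}} V3={{p},{s},{t},{p,r},{p,t},{r,s},{r,t},{s,t},{p,r,t},{r,s,t}}
  V12={{t},{p,t},{r,s},{r,t},{s,t},{p,r,t},{r,s,t}} V13={{s},{t},{p,t},{r,s},{r,t},{s,t},{p,r,t},{r,s,t}} V23={{t},{p,r},{p,t},{r,s},{r,t},{s,t},{p,r,t},{r,s,t}}
  V123={{t},{p,t},{r,s},{r,t},{s,t},{p,r,t},{r,s,t}}
components per intersection:
  V1: {{q}} {{s},{t},{p,t},{r,s},{r,t},{s,t},{p,r,t},{r,s,t}}
  V2: {{r},{t},{p,r},{p,t},{r,s},{r,t},{s,t},{p,r,t},{r,s,t}}
  V3: {{p},{s},{t},{p,r},{p,t},{r,s},{r,t},{s,t},{p,r,t},{r,s,t}}
  V12: {{t},{p,t},{r,s},{r,t},{s,t},{p,r,t},{r,s,t}}
  V13: {{s},{t},{p,t},{r,s},{r,t},{s,t},{p,r,t},{r,s,t}}
  V23: {{t},{p,r},{p,t},{r,s},{r,t},{s,t},{p,r,t},{r,s,t}}
  V123: {{t},{p,t},{r,s},{r,t},{s,t},{p,r,t},{r,s,t}}
C dims 4,3,1; δ0: rk 2, SNF 1^2; δ1: rk 1, SNF 1^1
degree 0: 4−2−0 = 2 → Ȟ^0 ≅ Z^2
degree 1: 3−1−2 = 0 → Ȟ^1 ≅ 0
degree 2: 1−0−1 = 0 → Ȟ^2 ≅ 0

Ȟ^0(U;F) ≅ Z^2; Ȟ^1(U;F) ≅ 0; Ȟ^2(U;F) ≅ 0


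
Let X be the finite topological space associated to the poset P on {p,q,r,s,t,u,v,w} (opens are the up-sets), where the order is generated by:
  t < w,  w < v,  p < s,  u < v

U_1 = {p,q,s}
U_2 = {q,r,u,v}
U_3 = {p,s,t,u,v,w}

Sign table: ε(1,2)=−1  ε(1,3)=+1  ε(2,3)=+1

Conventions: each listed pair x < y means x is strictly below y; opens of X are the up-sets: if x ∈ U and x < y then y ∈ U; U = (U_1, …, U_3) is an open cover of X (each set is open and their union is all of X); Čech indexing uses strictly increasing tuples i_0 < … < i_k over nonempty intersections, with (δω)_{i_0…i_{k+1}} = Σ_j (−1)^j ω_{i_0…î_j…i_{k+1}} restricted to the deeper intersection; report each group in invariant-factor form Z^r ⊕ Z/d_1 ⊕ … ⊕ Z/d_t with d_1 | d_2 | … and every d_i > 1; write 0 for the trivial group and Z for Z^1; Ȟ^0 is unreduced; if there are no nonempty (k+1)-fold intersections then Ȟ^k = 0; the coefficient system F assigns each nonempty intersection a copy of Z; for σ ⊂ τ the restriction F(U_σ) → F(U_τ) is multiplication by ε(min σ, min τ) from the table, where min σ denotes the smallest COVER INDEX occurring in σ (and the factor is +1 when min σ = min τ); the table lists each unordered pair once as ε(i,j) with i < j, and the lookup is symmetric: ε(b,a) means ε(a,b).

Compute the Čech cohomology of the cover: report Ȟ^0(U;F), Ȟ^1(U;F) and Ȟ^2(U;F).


Ȟ^0 = 0, Ȟ^1 = Z/2, Ȟ^2 = 0

nerve simplices:
  U12={q} U13={p,s} U23={u,v}
C dims 3,3; δ0: rk 3, SNF 1^2·2
degree 0: 3−3−0 = 0 → Ȟ^0 ≅ 0
degree 1: 3−0−3 = 0 plus torsion [2] → Ȟ^1 ≅ Z/2
degree 2: 0−0−0 = 0 → Ȟ^2 ≅ 0


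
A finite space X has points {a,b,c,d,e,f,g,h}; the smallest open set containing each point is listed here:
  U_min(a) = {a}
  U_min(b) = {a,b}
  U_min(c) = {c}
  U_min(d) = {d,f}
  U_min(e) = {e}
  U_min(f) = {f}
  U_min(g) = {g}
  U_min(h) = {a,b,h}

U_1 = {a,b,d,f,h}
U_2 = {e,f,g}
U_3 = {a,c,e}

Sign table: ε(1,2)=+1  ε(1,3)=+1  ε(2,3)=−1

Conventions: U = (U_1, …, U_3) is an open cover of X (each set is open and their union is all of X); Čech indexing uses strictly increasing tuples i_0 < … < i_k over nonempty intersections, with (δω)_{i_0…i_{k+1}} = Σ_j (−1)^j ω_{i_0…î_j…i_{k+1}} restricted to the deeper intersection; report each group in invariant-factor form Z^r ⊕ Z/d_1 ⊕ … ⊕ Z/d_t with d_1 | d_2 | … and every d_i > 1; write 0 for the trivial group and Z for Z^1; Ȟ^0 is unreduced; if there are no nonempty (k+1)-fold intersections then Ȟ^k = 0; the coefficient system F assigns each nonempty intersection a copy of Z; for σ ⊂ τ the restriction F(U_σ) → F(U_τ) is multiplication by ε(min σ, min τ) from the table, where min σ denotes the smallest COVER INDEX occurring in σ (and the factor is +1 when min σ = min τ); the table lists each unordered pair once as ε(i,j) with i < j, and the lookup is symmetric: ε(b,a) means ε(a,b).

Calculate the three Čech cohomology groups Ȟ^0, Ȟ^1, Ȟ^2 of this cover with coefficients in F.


nerve simplices:
  U12={f} U13={a} U23={e}
C dims 3,3; δ0: rk 3, SNF 1^2·2
degree 0: 3−3−0 = 0 → Ȟ^0 ≅ 0
degree 1: 3−0−3 = 0 plus torsion [2] → Ȟ^1 ≅ Z/2
degree 2: 0−0−0 = 0 → Ȟ^2 ≅ 0

Ȟ^0(U;F) ≅ 0,  Ȟ^1(U;F) ≅ Z/2,  Ȟ^2(U;F) ≅ 0


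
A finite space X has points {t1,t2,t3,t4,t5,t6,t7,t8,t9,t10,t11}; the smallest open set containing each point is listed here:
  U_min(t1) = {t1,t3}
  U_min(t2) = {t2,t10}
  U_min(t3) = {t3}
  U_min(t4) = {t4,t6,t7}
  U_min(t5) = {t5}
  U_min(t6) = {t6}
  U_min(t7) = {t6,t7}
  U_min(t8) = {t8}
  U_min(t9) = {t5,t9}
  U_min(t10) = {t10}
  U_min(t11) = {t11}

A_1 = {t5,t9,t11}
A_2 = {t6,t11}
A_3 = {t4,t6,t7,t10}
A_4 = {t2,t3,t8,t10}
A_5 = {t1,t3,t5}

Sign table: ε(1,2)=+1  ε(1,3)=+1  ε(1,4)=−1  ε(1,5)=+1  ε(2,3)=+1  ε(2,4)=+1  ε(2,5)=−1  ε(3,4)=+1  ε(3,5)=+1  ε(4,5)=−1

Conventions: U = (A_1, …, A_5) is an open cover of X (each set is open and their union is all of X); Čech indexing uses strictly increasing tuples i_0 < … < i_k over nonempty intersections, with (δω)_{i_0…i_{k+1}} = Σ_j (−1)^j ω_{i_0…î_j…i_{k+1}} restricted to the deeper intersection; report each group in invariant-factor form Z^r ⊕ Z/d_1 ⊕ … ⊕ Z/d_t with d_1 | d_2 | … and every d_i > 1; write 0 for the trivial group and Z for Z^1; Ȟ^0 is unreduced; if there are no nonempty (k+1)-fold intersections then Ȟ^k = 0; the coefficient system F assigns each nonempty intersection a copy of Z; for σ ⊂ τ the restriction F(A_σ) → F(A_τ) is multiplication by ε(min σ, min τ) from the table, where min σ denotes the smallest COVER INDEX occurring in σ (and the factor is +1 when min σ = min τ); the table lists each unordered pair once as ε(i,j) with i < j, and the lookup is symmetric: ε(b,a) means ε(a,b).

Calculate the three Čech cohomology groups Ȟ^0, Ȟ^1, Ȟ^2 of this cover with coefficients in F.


nerve simplices:
  A12={t11} A15={t5} A23={t6} A34={t10} A45={t3}
C dims 5,5; δ0: rk 5, SNF 1^4·2
degree 0: 5−5−0 = 0 → Ȟ^0 ≅ 0
degree 1: 5−0−5 = 0 plus torsion [2] → Ȟ^1 ≅ Z/2
degree 2: 0−0−0 = 0 → Ȟ^2 ≅ 0

Ȟ^0(U;F) ≅ 0, Ȟ^1(U;F) ≅ Z/2 and Ȟ^2(U;F) ≅ 0


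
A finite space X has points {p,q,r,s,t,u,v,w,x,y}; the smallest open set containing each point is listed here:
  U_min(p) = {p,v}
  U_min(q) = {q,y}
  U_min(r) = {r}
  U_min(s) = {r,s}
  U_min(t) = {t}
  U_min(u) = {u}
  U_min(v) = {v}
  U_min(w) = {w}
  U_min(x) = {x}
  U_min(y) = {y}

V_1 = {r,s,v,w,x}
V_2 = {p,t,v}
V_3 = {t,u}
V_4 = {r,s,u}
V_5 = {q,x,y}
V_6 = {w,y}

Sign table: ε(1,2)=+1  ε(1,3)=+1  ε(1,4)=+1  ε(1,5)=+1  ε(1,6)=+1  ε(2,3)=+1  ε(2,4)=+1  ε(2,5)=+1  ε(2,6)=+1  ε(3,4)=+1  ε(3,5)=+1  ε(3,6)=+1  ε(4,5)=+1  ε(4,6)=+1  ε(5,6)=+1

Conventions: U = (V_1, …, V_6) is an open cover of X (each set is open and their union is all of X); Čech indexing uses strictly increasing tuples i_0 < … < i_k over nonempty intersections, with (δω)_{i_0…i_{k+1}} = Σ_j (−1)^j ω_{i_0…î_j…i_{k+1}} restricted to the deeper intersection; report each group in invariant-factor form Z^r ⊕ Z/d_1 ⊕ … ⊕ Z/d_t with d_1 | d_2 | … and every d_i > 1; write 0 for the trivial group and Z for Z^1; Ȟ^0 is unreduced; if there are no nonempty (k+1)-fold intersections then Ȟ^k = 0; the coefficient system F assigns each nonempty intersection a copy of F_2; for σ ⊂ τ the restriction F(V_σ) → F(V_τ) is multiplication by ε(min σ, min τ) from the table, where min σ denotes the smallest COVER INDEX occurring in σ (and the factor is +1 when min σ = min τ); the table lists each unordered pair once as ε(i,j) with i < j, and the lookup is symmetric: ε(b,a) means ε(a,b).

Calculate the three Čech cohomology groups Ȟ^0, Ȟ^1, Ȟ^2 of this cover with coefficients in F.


cover nerve:
  V12={v} V14={r,s} V15={x} V16={w} V23={t} V34={u} V56={y}
C dims 6,7; δ0: rk_F2 5
Ȟ^0: (6−5)−0=1 ⇒ Z/2
Ȟ^1: (7−0)−5=2 ⇒ Z/2 ⊕ Z/2
Ȟ^2: (0−0)−0=0 ⇒ 0

Ȟ^0 = Z/2, Ȟ^1 = Z/2 ⊕ Z/2, Ȟ^2 = 0


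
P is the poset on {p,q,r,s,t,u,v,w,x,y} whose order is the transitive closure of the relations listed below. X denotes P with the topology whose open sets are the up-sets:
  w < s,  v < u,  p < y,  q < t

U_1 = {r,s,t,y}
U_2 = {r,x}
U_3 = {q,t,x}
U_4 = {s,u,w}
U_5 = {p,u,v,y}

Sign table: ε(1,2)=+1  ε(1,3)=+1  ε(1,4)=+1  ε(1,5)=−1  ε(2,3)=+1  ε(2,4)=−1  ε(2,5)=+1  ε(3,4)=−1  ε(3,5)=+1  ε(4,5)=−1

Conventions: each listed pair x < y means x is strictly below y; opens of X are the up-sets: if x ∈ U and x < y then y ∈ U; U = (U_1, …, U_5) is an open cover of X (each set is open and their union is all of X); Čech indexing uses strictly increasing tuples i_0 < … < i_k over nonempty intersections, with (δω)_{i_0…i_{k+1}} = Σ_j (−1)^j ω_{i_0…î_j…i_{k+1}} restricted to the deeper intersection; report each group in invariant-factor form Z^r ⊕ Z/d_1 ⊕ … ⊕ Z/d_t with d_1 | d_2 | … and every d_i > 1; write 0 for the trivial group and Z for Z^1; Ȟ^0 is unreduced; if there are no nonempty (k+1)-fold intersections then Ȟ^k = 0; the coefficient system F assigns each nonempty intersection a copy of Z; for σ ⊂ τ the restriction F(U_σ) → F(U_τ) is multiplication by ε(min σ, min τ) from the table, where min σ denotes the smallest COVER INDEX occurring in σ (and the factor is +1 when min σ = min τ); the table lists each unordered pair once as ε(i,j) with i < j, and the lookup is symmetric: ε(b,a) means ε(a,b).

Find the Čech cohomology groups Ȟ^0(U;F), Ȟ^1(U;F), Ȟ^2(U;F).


cover nerve:
  U12={r} U13={t} U14={s} U15={y} U23={x} U45={u}
C dims 5,6; δ0: rk 4, SNF 1^4
Ȟ^0: (5−4)−0=1 ⇒ Z
Ȟ^1: (6−0)−4=2 ⇒ Z^2
Ȟ^2: (0−0)−0=0 ⇒ 0

Ȟ^0 = Z, Ȟ^1 = Z^2, Ȟ^2 = 0


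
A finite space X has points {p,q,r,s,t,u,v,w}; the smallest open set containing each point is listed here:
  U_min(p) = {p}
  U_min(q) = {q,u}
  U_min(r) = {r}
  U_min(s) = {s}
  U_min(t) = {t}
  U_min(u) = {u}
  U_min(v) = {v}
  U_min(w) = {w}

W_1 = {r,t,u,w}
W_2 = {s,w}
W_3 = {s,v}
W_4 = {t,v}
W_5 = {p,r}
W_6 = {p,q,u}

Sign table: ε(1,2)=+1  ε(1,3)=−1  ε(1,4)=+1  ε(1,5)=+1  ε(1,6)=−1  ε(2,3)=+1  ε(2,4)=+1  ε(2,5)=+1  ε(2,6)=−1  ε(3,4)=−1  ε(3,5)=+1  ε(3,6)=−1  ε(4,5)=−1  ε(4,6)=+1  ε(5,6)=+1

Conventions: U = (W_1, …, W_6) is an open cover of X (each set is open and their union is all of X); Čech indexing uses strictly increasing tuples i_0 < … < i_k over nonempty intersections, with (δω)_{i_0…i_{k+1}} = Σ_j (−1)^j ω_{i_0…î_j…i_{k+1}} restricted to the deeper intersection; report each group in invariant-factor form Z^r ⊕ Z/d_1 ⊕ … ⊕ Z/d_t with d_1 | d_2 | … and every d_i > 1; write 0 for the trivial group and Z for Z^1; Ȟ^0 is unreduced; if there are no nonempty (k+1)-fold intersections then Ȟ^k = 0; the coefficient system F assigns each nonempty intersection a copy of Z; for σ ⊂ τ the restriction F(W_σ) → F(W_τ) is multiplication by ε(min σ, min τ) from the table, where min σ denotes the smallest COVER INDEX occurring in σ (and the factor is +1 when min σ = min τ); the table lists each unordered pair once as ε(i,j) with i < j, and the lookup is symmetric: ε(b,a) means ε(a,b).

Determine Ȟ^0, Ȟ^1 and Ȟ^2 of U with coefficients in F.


cover nerve:
  W12={w} W14={t} W15={r} W16={u} W23={s} W34={v} W56={p}
C dims 6,7; δ0: rk 6, SNF 1^5·2
Ȟ^0: (6−6)−0=0 ⇒ 0
Ȟ^1: (7−0)−6=1 plus torsion [2] ⇒ Z ⊕ Z/2
Ȟ^2: (0−0)−0=0 ⇒ 0

Ȟ^0 ≅ 0,  Ȟ^1 ≅ Z ⊕ Z/2,  Ȟ^2 ≅ 0


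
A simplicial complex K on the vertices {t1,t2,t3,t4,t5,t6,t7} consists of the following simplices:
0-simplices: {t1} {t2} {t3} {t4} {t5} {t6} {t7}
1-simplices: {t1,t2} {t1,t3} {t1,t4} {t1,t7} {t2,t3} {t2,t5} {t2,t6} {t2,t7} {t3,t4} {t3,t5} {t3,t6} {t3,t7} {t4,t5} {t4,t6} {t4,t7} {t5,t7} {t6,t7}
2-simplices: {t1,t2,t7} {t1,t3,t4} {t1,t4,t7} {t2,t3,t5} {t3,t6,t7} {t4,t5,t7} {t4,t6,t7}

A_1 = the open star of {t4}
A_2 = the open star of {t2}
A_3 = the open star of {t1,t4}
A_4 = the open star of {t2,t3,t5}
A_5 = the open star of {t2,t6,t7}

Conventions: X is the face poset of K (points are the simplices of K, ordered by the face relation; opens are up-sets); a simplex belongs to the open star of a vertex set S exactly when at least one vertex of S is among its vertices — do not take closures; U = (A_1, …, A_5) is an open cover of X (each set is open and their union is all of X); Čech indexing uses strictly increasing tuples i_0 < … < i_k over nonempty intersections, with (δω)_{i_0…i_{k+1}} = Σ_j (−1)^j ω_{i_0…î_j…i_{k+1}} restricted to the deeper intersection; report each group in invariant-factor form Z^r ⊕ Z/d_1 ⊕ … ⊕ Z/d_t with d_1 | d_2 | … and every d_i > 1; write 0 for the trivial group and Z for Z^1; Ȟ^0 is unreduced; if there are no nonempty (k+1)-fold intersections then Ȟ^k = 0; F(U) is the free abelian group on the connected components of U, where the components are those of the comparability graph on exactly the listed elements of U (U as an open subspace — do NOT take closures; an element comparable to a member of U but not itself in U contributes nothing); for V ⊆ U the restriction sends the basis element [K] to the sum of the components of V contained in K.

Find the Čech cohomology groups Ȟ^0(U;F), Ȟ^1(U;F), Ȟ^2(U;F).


Ȟ^0 ≅ Z, Ȟ^1 ≅ Z^3 and Ȟ^2 ≅ 0

nonempty overlaps:
  A1={{t4},{t1,t4},{t3,t4},{t4,t5},{t4,t6},{t4,t7},{t1,t3,t4},{t1,t4,t7},{t4,t5,t7},{t4,t6,t7}} A2={{t2},{t1,t2},{t2,t3},{t2,t5},{t2,t6},{t2,t7},{t1,t2,t7},{t2,t3,t5}} A3={{t1},{t4},{t1,t2},{t1,t3},{t1,t4},{t1,t7},{t3,t4},{t4,t5},{t4,t6},{t4,t7},{t1,t2,t7},{t1,t3,t4},{t1,t4,t7},{t4,t5,t7},{t4,t6,t7}} A4={{t2},{t3},{t5},{t1,t2},{t1,t3},{t2,t3},{t2,t5},{t2,t6},{t2,t7},{t3,t4},{t3,t5},{t3,t6},{t3,t7},{t4,t5},{t5,t7},{t1,t2,t7},{t1,t3,t4},{t2,t3,t5},{t3,t6,t7},{t4,t5,t7}} A5={{t2},{t6},{t7},{t1,t2},{t1,t7},{t2,t3},{t2,t5},{t2,t6},{t2,t7},{t3,t6},{t3,t7},{t4,t6},{t4,t7},{t5,t7},{t6,t7},{t1,t2,t7},{t1,t4,t7},{t2,t3,t5},{t3,t6,t7},{t4,t5,t7},{t4,t6,t7}}
  A13={{t4},{t1,t4},{t3,t4},{t4,t5},{t4,t6},{t4,t7},{t1,t3,t4},{t1,t4,t7},{t4,t5,t7},{t4,t6,t7}} A14={{t3,t4},{t4,t5},{t1,t3,t4},{t4,t5,t7}} A15={{t4,t6},{t4,t7},{t1,t4,t7},{t4,t5,t7},{t4,t6,t7}} A23={{t1,t2},{t1,t2,t7}} A24={{t2},{t1,t2},{t2,t3},{t2,t5},{t2,t6},{t2,t7},{t1,t2,t7},{t2,t3,t5}} A25={{t2},{t1,t2},{t2,t3},{t2,t5},{t2,t6},{t2,t7},{t1,t2,t7},{t2,t3,t5}} A34={{t1,t2},{t1,t3},{t3,t4},{t4,t5},{t1,t2,t7},{t1,t3,t4},{t4,t5,t7}} A35={{t1,t2},{t1,t7},{t4,t6},{t4,t7},{t1,t2,t7},{t1,t4,t7},{t4,t5,t7},{t4,t6,t7}} A45={{t2},{t1,t2},{t2,t3},{t2,t5},{t2,t6},{t2,t7},{t3,t6},{t3,t7},{t5,t7},{t1,t2,t7},{t2,t3,t5},{t3,t6,t7},{t4,t5,t7}}
  A134={{t3,t4},{t4,t5},{t1,t3,t4},{t4,t5,t7}} A135={{t4,t6},{t4,t7},{t1,t4,t7},{t4,t5,t7},{t4,t6,t7}} A145={{t4,t5,t7}} A234={{t1,t2},{t1,t2,t7}} A235={{t1,t2},{t1,t2,t7}} A245={{t2},{t1,t2},{t2,t3},{t2,t5},{t2,t6},{t2,t7},{t1,t2,t7},{t2,t3,t5}} A345={{t1,t2},{t1,t2,t7},{t4,t5,t7}}
  A1345={{t4,t5,t7}} A2345={{t1,t2},{t1,t2,t7}}
components per intersection:
  A1: {{t4},{t1,t4},{t3,t4},{t4,t5},{t4,t6},{t4,t7},{t1,t3,t4},{t1,t4,t7},{t4,t5,t7},{t4,t6,t7}}
  A2: {{t2},{t1,t2},{t2,t3},{t2,t5},{t2,t6},{t2,t7},{t1,t2,t7},{t2,t3,t5}}
  A3: {{t1},{t4},{t1,t2},{t1,t3},{t1,t4},{t1,t7},{t3,t4},{t4,t5},{t4,t6},{t4,t7},{t1,t2,t7},{t1,t3,t4},{t1,t4,t7},{t4,t5,t7},{t4,t6,t7}}
  A4: {{t2},{t3},{t5},{t1,t2},{t1,t3},{t2,t3},{t2,t5},{t2,t6},{t2,t7},{t3,t4},{t3,t5},{t3,t6},{t3,t7},{t4,t5},{t5,t7},{t1,t2,t7},{t1,t3,t4},{t2,t3,t5},{t3,t6,t7},{t4,t5,t7}}
  A5: {{t2},{t6},{t7},{t1,t2},{t1,t7},{t2,t3},{t2,t5},{t2,t6},{t2,t7},{t3,t6},{t3,t7},{t4,t6},{t4,t7},{t5,t7},{t6,t7},{t1,t2,t7},{t1,t4,t7},{t2,t3,t5},{t3,t6,t7},{t4,t5,t7},{t4,t6,t7}}
  A13: {{t4},{t1,t4},{t3,t4},{t4,t5},{t4,t6},{t4,t7},{t1,t3,t4},{t1,t4,t7},{t4,t5,t7},{t4,t6,t7}}
  A14: {{t3,t4},{t1,t3,t4}} {{t4,t5},{t4,t5,t7}}
  A15: {{t4,t6},{t4,t7},{t1,t4,t7},{t4,t5,t7},{t4,t6,t7}}
  A23: {{t1,t2},{t1,t2,t7}}
  A24: {{t2},{t1,t2},{t2,t3},{t2,t5},{t2,t6},{t2,t7},{t1,t2,t7},{t2,t3,t5}}
  A25: {{t2},{t1,t2},{t2,t3},{t2,t5},{t2,t6},{t2,t7},{t1,t2,t7},{t2,t3,t5}}
  A34: {{t1,t2},{t1,t2,t7}} {{t1,t3},{t3,t4},{t1,t3,t4}} {{t4,t5},{t4,t5,t7}}
  A35: {{t1,t2},{t1,t7},{t4,t6},{t4,t7},{t1,t2,t7},{t1,t4,t7},{t4,t5,t7},{t4,t6,t7}}
  A45: {{t2},{t1,t2},{t2,t3},{t2,t5},{t2,t6},{t2,t7},{t1,t2,t7},{t2,t3,t5}} {{t3,t6},{t3,t7},{t3,t6,t7}} {{t5,t7},{t4,t5,t7}}
  A134: {{t3,t4},{t1,t3,t4}} {{t4,t5},{t4,t5,t7}}
  A135: {{t4,t6},{t4,t7},{t1,t4,t7},{t4,t5,t7},{t4,t6,t7}}
  A145: {{t4,t5,t7}}
  A234: {{t1,t2},{t1,t2,t7}}
  A235: {{t1,t2},{t1,t2,t7}}
  A245: {{t2},{t1,t2},{t2,t3},{t2,t5},{t2,t6},{t2,t7},{t1,t2,t7},{t2,t3,t5}}
  A345: {{t1,t2},{t1,t2,t7}} {{t4,t5,t7}}
  A1345: {{t4,t5,t7}}
  A2345: {{t1,t2},{t1,t2,t7}}
C dims 5,14,9,2; δ0: rk 4, SNF 1^4; δ1: rk 7, SNF 1^7; δ2: rk 2, SNF 1^2
degree 0: 5−4−0 = 1 → Ȟ^0 ≅ Z
degree 1: 14−7−4 = 3 → Ȟ^1 ≅ Z^3
degree 2: 9−2−7 = 0 → Ȟ^2 ≅ 0
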